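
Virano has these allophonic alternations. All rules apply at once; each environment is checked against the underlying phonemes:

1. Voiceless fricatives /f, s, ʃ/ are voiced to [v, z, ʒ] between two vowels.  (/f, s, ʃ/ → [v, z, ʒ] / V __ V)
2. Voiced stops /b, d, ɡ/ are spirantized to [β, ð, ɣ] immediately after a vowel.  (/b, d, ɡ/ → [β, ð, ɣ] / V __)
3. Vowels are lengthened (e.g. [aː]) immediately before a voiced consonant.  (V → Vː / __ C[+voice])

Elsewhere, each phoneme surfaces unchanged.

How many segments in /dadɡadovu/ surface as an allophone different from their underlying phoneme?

5

Segments that undergo a rule: /a/ → [aː] (rule 3); /d/ → [ð] (rule 2); /a/ → [aː] (rule 3); /d/ → [ð] (rule 2); /o/ → [oː] (rule 3).
All other segments surface unchanged.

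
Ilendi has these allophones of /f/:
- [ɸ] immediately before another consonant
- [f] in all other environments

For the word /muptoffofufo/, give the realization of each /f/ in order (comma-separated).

Occurrence 1 (position 6): immediately before another consonant → [ɸ].
Occurrence 2 (position 7): no conditioning environment matches → elsewhere allophone [f].
Occurrence 3 (position 9): no conditioning environment matches → elsewhere allophone [f].
Occurrence 4 (position 11): no conditioning environment matches → elsewhere allophone [f].

[ɸ], [f], [f], [f]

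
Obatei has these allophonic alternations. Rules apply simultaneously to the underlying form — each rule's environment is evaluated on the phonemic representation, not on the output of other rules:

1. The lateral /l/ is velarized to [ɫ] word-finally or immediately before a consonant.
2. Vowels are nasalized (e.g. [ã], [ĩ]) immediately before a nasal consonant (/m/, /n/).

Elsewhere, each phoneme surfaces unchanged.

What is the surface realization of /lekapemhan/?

/l/ (word-initial) fails the environment for rule 1, so it stays [l].
/e/ (between /l/ and /k/): rule 2 targets it, but not before a nasal consonant → unchanged [e].
/k/ — not in any rule's target class → [k].
/a/ (between /k/ and /p/) fails the environment for rule 2, so it stays [a].
/p/ — not in any rule's target class → [p].
/e/ (between /p/ and /m/) occurs before a nasal consonant → [ẽ] by rule 2.
/m/ stays [m].
/h/ stays [h].
/a/ (between /h/ and /n/) occurs before a nasal consonant → [ã] by rule 2.
/n/ (word-final): no rule targets it → [n].

[lekapẽmhãn]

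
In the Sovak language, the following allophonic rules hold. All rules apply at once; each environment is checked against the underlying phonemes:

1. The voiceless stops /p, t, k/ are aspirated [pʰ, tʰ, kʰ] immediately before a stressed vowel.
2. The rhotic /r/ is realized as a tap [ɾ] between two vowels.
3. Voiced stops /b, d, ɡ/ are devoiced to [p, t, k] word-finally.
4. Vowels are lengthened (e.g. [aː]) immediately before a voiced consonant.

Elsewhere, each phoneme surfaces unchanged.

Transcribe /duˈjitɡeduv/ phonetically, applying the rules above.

/d/ (word-initial) is in the target of rule 3 but the environment (word-finally) is not met → [d].
/u/ — between /d/ and /j/, before a voiced consonant — surfaces as [uː] (rule 4).
/j/ (between /u/ and /i/): no rule targets it → [j].
/i/ (between /j/ and /t/): rule 4 targets it, but not before a voiced consonant → unchanged [i].
/t/ — between /i/ and /ɡ/; rule 1 does not apply here → [t].
/ɡ/ (between /t/ and /e/): rule 3 targets it, but not word-finally → unchanged [ɡ].
Rule 4 applies to /e/ (between /ɡ/ and /d/: before a voiced consonant) → [eː].
/d/ — between /e/ and /u/; rule 3 does not apply here → [d].
Rule 4 applies to /u/ (between /d/ and /v/: before a voiced consonant) → [uː].
/v/ (word-final) is unaffected → [v].

[duːˈjitɡeːduːv]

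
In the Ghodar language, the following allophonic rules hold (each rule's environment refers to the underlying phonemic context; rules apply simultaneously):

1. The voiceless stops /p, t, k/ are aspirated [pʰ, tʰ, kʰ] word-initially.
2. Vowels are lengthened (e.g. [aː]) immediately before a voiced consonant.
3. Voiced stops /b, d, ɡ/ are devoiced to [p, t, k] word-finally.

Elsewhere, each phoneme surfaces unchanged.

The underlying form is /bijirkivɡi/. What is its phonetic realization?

[biːjiːrkiːvɡi]

/b/ (word-initial) fails the environment for rule 3, so it stays [b].
/i/ — between /b/ and /j/, before a voiced consonant — surfaces as [iː] (rule 2).
/j/ stays [j].
/i/ — between /j/ and /r/, before a voiced consonant — surfaces as [iː] (rule 2).
/r/ (between /i/ and /k/) is unaffected → [r].
/k/ (between /r/ and /i/) fails the environment for rule 1, so it stays [k].
/i/ (between /k/ and /v/) occurs before a voiced consonant → [iː] by rule 2.
/v/ (between /i/ and /ɡ/) is unaffected → [v].
/ɡ/ (between /v/ and /i/) fails the environment for rule 3, so it stays [ɡ].
/i/ (word-final) is in the target of rule 2 but the environment (before a voiced consonant) is not met → [i].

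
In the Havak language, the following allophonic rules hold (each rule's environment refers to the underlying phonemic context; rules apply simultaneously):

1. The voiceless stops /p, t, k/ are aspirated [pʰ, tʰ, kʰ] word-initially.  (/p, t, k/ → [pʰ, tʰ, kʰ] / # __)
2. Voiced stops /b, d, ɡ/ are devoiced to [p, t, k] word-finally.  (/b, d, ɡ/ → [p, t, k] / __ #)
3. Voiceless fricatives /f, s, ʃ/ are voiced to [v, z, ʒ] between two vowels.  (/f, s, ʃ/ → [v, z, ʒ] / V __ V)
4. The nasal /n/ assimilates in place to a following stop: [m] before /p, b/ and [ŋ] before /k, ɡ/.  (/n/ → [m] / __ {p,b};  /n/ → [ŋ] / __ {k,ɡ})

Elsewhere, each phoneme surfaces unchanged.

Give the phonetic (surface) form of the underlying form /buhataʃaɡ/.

[buhataʒak]

/b/ — word-initial; rule 2 does not apply here → [b].
/u/ stays [u].
/h/ stays [h].
/a/ (between /h/ and /t/) is unaffected → [a].
/t/ (between /a/ and /a/): rule 1 targets it, but not word-initially → unchanged [t].
/a/ — not in any rule's target class → [a].
/ʃ/ — between /a/ and /a/, between two vowels — surfaces as [ʒ] (rule 3).
/a/ stays [a].
/ɡ/ (word-final): word-finally, so rule 2 applies → [k].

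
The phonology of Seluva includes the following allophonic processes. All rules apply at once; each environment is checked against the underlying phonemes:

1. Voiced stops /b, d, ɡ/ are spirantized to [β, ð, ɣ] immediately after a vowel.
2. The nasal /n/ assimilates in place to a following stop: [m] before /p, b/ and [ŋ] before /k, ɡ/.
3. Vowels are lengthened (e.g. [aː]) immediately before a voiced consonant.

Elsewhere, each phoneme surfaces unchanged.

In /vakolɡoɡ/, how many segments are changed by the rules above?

3

Segments that undergo a rule: /o/ → [oː] (rule 3); /o/ → [oː] (rule 3); /ɡ/ → [ɣ] (rule 1).
All other segments surface unchanged.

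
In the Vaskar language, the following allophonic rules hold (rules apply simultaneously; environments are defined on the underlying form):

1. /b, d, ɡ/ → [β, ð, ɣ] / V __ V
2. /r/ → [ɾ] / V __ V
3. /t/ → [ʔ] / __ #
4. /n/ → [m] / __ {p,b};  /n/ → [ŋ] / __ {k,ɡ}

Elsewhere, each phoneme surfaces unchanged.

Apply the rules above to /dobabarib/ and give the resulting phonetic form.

[doβaβaɾib]

/d/ — word-initial; rule 1 does not apply here → [d].
/o/ (between /d/ and /b/): no rule targets it → [o].
/b/ (between /o/ and /a/): between two vowels, so rule 1 applies → [β].
/a/ (between /b/ and /b/) is unaffected → [a].
/b/ (between /a/ and /a/) occurs between two vowels → [β] by rule 1.
/a/ stays [a].
/r/ (between /a/ and /i/) occurs between two vowels → [ɾ] by rule 2.
/i/ (between /r/ and /b/) is unaffected → [i].
/b/ — word-final; rule 1 does not apply here → [b].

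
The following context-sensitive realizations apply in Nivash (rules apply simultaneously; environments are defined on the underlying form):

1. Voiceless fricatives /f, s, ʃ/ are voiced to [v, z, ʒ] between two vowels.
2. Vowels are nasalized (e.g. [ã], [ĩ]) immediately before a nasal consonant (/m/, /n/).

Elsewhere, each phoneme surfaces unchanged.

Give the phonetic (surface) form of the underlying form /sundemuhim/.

/s/ (word-initial) is in the target of rule 1 but the environment (between two vowels) is not met → [s].
/u/ meets the environment for rule 2 (before a nasal consonant) → [ũ].
/n/ — not in any rule's target class → [n].
/d/ (between /n/ and /e/): no rule targets it → [d].
/e/ meets the environment for rule 2 (before a nasal consonant) → [ẽ].
/m/ stays [m].
/u/ (between /m/ and /h/) fails the environment for rule 2, so it stays [u].
/h/ stays [h].
/i/ meets the environment for rule 2 (before a nasal consonant) → [ĩ].
/m/ (word-final) is unaffected → [m].

[sũndẽmuhĩm]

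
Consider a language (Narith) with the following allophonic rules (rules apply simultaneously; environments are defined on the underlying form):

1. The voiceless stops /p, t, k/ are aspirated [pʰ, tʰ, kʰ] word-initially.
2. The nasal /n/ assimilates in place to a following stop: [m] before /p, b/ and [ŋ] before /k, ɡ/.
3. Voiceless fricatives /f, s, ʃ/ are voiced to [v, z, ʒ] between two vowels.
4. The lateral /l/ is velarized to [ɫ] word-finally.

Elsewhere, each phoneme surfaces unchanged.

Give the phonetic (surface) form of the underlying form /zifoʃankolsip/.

Rule 3 applies to /f/ (between /i/ and /o/: between two vowels) → [v].
/ʃ/ — between /o/ and /a/, between two vowels — surfaces as [ʒ] (rule 3).
/n/ — between /a/ and /k/, before a labial or velar stop — surfaces as [ŋ] (rule 2).
/k/ (between /n/ and /o/): rule 1 targets it, but not word-initially → unchanged [k].
/l/ (between /o/ and /s/) is in the target of rule 4 but the environment (word-finally) is not met → [l].
/s/ (between /l/ and /i/): rule 3 targets it, but not between two vowels → unchanged [s].
/p/ — word-final; rule 1 does not apply here → [p].

[zivoʒaŋkolsip]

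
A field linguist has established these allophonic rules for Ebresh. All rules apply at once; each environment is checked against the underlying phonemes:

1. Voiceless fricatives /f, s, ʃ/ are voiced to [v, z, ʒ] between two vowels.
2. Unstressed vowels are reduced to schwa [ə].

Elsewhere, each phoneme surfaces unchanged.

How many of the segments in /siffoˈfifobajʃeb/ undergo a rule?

7

Segments that undergo a rule: /i/ → [ə] (rule 2); /o/ → [ə] (rule 2); /f/ → [v] (rule 1); /f/ → [v] (rule 1); /o/ → [ə] (rule 2); /a/ → [ə] (rule 2); /e/ → [ə] (rule 2).
All other segments surface unchanged.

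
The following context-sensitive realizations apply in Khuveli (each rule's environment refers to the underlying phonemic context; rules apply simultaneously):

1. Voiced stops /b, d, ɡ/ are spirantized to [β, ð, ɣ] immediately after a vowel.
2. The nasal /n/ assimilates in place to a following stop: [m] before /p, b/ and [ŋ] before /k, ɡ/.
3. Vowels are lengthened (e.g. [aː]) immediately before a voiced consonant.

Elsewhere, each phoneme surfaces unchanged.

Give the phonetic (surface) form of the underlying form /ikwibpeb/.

[ikwiːβpeːβ]

/i/ (word-initial): rule 3 targets it, but not before a voiced consonant → unchanged [i].
/k/ stays [k].
/w/ (between /k/ and /i/) is unaffected → [w].
/i/ (between /w/ and /b/): before a voiced consonant, so rule 3 applies → [iː].
/b/ (between /i/ and /p/): immediately after a vowel, so rule 1 applies → [β].
/p/ (between /b/ and /e/): no rule targets it → [p].
/e/ meets the environment for rule 3 (before a voiced consonant) → [eː].
/b/ (word-final): immediately after a vowel, so rule 1 applies → [β].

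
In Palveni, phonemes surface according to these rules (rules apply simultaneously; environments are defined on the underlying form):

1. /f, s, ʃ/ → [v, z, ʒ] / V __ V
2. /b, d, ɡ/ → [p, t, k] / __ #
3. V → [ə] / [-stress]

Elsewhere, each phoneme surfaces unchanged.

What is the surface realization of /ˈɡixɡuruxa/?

[ˈɡixɡərəxə]

/ɡ/ (word-initial): rule 2 targets it, but not word-finally → unchanged [ɡ].
/i/ (between /ɡ/ and /x/) is in the target of rule 3 but the environment (in an unstressed syllable) is not met → [i].
/x/ stays [x].
/ɡ/ (between /x/ and /u/): rule 2 targets it, but not word-finally → unchanged [ɡ].
/u/ (between /ɡ/ and /r/): in an unstressed syllable, so rule 3 applies → [ə].
/r/ stays [r].
/u/ meets the environment for rule 3 (in an unstressed syllable) → [ə].
/x/ — not in any rule's target class → [x].
/a/ — word-final, in an unstressed syllable — surfaces as [ə] (rule 3).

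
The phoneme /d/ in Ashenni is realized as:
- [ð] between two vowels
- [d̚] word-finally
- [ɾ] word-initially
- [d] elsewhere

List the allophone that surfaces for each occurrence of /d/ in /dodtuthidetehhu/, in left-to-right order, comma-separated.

[ɾ], [d], [ð]

Occurrence 1 (position 1): word-initially → [ɾ].
Occurrence 2 (position 3): no conditioning environment matches → elsewhere allophone [d].
Occurrence 3 (position 9): between two vowels → [ð].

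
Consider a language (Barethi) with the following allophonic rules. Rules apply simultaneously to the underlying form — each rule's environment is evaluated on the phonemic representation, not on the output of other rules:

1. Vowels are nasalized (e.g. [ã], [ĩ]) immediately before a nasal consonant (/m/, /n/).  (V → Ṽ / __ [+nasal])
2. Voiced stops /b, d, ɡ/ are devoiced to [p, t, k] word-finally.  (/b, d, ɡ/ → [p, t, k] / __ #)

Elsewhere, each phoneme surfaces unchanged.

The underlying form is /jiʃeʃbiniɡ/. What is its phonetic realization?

/j/ (word-initial): no rule targets it → [j].
/i/ (between /j/ and /ʃ/) fails the environment for rule 1, so it stays [i].
/ʃ/ (between /i/ and /e/) is unaffected → [ʃ].
/e/ (between /ʃ/ and /ʃ/) fails the environment for rule 1, so it stays [e].
/ʃ/ — not in any rule's target class → [ʃ].
/b/ (between /ʃ/ and /i/): rule 2 targets it, but not word-finally → unchanged [b].
Rule 1 applies to /i/ (between /b/ and /n/: before a nasal consonant) → [ĩ].
/n/ (between /i/ and /i/) is unaffected → [n].
/i/ — between /n/ and /ɡ/; rule 1 does not apply here → [i].
Rule 2 applies to /ɡ/ (word-final: word-finally) → [k].

[jiʃeʃbĩnik]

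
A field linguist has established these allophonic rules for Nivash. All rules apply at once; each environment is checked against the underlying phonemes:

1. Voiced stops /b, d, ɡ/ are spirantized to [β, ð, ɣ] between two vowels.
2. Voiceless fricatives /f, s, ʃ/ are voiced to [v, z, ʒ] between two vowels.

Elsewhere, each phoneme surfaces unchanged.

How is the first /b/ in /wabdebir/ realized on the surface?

[b]

/b/ (between /a/ and /d/) is in the target of rule 1 but the environment (between two vowels) is not met → [b].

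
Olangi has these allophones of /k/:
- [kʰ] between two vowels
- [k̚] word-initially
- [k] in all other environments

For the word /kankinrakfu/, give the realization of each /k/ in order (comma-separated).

[k̚], [k], [k]

Occurrence 1 (position 1): word-initially → [k̚].
Occurrence 2 (position 4): no conditioning environment matches → elsewhere allophone [k].
Occurrence 3 (position 9): no conditioning environment matches → elsewhere allophone [k].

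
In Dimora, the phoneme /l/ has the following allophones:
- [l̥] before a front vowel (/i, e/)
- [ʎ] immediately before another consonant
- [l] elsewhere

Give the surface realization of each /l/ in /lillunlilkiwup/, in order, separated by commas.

[l̥], [ʎ], [l], [l̥], [ʎ]

Occurrence 1 (position 1): before a front vowel (/i, e/) → [l̥].
Occurrence 2 (position 3): immediately before another consonant → [ʎ].
Occurrence 3 (position 4): no conditioning environment matches → elsewhere allophone [l].
Occurrence 4 (position 7): before a front vowel (/i, e/) → [l̥].
Occurrence 5 (position 9): immediately before another consonant → [ʎ].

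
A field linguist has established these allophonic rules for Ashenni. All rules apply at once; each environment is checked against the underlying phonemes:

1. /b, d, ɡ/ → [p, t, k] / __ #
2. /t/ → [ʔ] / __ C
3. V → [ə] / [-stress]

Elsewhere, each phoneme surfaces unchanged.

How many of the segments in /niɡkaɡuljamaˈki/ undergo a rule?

5

Segments that undergo a rule: /i/ → [ə] (rule 3); /a/ → [ə] (rule 3); /u/ → [ə] (rule 3); /a/ → [ə] (rule 3); /a/ → [ə] (rule 3).
All other segments surface unchanged.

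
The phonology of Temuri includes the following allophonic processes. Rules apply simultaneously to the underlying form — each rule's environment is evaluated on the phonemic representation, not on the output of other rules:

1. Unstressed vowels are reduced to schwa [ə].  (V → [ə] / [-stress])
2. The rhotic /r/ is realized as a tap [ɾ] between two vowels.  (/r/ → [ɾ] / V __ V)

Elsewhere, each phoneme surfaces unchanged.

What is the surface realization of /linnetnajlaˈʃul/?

[lənnətnəjləˈʃul]

/l/ (word-initial) is unaffected → [l].
Rule 1 applies to /i/ (between /l/ and /n/: in an unstressed syllable) → [ə].
/n/ (between /i/ and /n/) is unaffected → [n].
/n/ — not in any rule's target class → [n].
/e/ meets the environment for rule 1 (in an unstressed syllable) → [ə].
/t/ stays [t].
/n/ (between /t/ and /a/) is unaffected → [n].
/a/ — between /n/ and /j/, in an unstressed syllable — surfaces as [ə] (rule 1).
/j/ (between /a/ and /l/): no rule targets it → [j].
/l/ — not in any rule's target class → [l].
/a/ (between /l/ and /ʃ/): in an unstressed syllable, so rule 1 applies → [ə].
/ʃ/ — not in any rule's target class → [ʃ].
/u/ — between /ʃ/ and /l/; rule 1 does not apply here → [u].
/l/ — not in any rule's target class → [l].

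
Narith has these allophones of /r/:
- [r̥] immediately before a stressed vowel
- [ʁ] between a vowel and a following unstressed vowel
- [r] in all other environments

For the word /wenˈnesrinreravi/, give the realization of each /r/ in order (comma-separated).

[r], [r], [ʁ]

Occurrence 1 (position 7): no conditioning environment matches → elsewhere allophone [r].
Occurrence 2 (position 10): no conditioning environment matches → elsewhere allophone [r].
Occurrence 3 (position 12): between a vowel and a following unstressed vowel → [ʁ].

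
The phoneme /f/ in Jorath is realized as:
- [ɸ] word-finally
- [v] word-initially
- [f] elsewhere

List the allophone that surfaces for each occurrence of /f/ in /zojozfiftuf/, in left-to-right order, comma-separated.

[f], [f], [ɸ]

Occurrence 1 (position 6): no conditioning environment matches → elsewhere allophone [f].
Occurrence 2 (position 8): no conditioning environment matches → elsewhere allophone [f].
Occurrence 3 (position 11): word-finally → [ɸ].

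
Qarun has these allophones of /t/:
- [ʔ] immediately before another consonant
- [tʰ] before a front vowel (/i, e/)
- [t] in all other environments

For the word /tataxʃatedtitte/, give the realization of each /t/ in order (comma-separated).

Occurrence 1 (position 1): no conditioning environment matches → elsewhere allophone [t].
Occurrence 2 (position 3): no conditioning environment matches → elsewhere allophone [t].
Occurrence 3 (position 8): before a front vowel (/i, e/) → [tʰ].
Occurrence 4 (position 11): before a front vowel (/i, e/) → [tʰ].
Occurrence 5 (position 13): immediately before another consonant → [ʔ].
Occurrence 6 (position 14): before a front vowel (/i, e/) → [tʰ].

[t], [t], [tʰ], [tʰ], [ʔ], [tʰ]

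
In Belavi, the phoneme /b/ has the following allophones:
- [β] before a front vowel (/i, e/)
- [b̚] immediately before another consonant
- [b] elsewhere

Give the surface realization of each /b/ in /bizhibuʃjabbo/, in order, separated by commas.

[β], [b], [b̚], [b]

Occurrence 1 (position 1): before a front vowel (/i, e/) → [β].
Occurrence 2 (position 6): no conditioning environment matches → elsewhere allophone [b].
Occurrence 3 (position 11): immediately before another consonant → [b̚].
Occurrence 4 (position 12): no conditioning environment matches → elsewhere allophone [b].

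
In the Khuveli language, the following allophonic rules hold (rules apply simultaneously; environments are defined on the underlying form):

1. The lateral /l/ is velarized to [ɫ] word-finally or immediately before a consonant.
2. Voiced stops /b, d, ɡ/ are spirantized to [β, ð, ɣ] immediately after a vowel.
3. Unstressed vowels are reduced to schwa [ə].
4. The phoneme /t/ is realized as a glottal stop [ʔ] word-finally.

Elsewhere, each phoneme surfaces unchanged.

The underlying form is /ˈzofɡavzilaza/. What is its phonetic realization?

/z/ — not in any rule's target class → [z].
/o/ (between /z/ and /f/): rule 3 targets it, but not in an unstressed syllable → unchanged [o].
/f/ (between /o/ and /ɡ/) is unaffected → [f].
/ɡ/ (between /f/ and /a/) is in the target of rule 2 but the environment (immediately after a vowel) is not met → [ɡ].
/a/ — between /ɡ/ and /v/, in an unstressed syllable — surfaces as [ə] (rule 3).
/v/ (between /a/ and /z/): no rule targets it → [v].
/z/ — not in any rule's target class → [z].
Rule 3 applies to /i/ (between /z/ and /l/: in an unstressed syllable) → [ə].
/l/ (between /i/ and /a/) is in the target of rule 1 but the environment (word-finally or immediately before a consonant) is not met → [l].
/a/ (between /l/ and /z/): in an unstressed syllable, so rule 3 applies → [ə].
/z/ (between /a/ and /a/) is unaffected → [z].
/a/ meets the environment for rule 3 (in an unstressed syllable) → [ə].

[ˈzofɡəvzələzə]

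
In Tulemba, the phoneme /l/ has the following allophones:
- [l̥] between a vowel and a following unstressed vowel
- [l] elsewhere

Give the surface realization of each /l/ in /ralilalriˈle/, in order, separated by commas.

[l̥], [l̥], [l], [l]

Occurrence 1 (position 3): between a vowel and a following unstressed vowel → [l̥].
Occurrence 2 (position 5): between a vowel and a following unstressed vowel → [l̥].
Occurrence 3 (position 7): no conditioning environment matches → elsewhere allophone [l].
Occurrence 4 (position 10): no conditioning environment matches → elsewhere allophone [l].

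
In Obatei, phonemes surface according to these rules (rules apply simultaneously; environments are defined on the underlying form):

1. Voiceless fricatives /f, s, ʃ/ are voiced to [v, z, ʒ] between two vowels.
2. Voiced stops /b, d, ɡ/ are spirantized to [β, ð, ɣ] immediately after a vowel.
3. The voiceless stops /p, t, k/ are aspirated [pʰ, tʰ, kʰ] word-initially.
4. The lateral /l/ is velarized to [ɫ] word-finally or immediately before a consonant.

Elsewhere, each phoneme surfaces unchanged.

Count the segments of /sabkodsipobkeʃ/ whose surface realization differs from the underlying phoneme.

Segments that undergo a rule: /b/ → [β] (rule 2); /d/ → [ð] (rule 2); /b/ → [β] (rule 2).
All other segments surface unchanged.

3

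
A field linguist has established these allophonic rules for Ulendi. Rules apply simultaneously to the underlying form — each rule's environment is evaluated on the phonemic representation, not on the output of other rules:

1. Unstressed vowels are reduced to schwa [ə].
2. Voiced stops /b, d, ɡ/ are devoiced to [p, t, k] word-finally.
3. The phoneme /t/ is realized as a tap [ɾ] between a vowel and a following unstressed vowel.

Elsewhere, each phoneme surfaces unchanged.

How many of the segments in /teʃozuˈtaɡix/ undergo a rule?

4

Segments that undergo a rule: /e/ → [ə] (rule 1); /o/ → [ə] (rule 1); /u/ → [ə] (rule 1); /i/ → [ə] (rule 1).
All other segments surface unchanged.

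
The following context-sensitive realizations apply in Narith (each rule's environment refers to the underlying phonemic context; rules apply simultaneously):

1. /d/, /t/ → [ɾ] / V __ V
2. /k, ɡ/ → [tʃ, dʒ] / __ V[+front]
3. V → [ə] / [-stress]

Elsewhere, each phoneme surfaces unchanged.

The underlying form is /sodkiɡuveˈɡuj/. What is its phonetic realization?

[sədtʃəɡəvəˈɡuj]

/o/ meets the environment for rule 3 (in an unstressed syllable) → [ə].
/d/ — between /o/ and /k/; rule 1 does not apply here → [d].
Rule 2 applies to /k/ (between /d/ and /i/: before a front vowel) → [tʃ].
/i/ (between /k/ and /ɡ/): in an unstressed syllable, so rule 3 applies → [ə].
/ɡ/ — between /i/ and /u/; rule 2 does not apply here → [ɡ].
/u/ meets the environment for rule 3 (in an unstressed syllable) → [ə].
Rule 3 applies to /e/ (between /v/ and /ɡ/: in an unstressed syllable) → [ə].
/ɡ/ (between /e/ and /u/): rule 2 targets it, but not before a front vowel → unchanged [ɡ].
/u/ (between /ɡ/ and /j/) fails the environment for rule 3, so it stays [u].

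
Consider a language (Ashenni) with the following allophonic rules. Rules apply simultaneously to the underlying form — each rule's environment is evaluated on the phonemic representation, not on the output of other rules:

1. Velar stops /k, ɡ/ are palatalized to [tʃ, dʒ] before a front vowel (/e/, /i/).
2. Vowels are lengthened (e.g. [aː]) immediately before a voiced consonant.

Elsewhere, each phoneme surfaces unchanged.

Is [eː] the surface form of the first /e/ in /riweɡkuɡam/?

Yes

Rule 2 applies to /e/ (between /w/ and /ɡ/: before a voiced consonant) → [eː].
The actual realization is [eː], which matches [eː].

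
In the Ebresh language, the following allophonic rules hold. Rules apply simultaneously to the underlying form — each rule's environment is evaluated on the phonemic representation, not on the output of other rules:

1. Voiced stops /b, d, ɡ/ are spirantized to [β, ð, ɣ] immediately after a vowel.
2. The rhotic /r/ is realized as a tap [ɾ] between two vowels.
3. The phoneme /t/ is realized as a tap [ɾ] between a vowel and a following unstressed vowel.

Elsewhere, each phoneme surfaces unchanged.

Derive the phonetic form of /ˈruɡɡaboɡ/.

[ˈruɣɡaβoɣ]

/r/ (word-initial) fails the environment for rule 2, so it stays [r].
/u/ (between /r/ and /ɡ/): no rule targets it → [u].
/ɡ/ — between /u/ and /ɡ/, immediately after a vowel — surfaces as [ɣ] (rule 1).
/ɡ/ (between /ɡ/ and /a/) fails the environment for rule 1, so it stays [ɡ].
/a/ (between /ɡ/ and /b/): no rule targets it → [a].
Rule 1 applies to /b/ (between /a/ and /o/: immediately after a vowel) → [β].
/o/ stays [o].
Rule 1 applies to /ɡ/ (word-final: immediately after a vowel) → [ɣ].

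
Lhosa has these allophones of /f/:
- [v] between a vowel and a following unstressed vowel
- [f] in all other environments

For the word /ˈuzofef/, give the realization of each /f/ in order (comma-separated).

Occurrence 1 (position 4): between a vowel and a following unstressed vowel → [v].
Occurrence 2 (position 6): no conditioning environment matches → elsewhere allophone [f].

[v], [f]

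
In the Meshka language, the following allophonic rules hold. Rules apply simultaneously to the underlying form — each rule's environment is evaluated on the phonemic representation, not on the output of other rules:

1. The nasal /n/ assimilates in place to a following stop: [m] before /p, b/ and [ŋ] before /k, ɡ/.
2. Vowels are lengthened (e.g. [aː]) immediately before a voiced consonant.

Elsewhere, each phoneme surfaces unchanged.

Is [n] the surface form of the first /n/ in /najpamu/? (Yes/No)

Yes

/n/ — word-initial; rule 1 does not apply here → [n].
The actual realization is [n], which matches [n].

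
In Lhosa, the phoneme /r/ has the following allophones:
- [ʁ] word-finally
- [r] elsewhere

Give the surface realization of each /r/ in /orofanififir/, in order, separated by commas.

[r], [ʁ]

Occurrence 1 (position 2): no conditioning environment matches → elsewhere allophone [r].
Occurrence 2 (position 12): word-finally → [ʁ].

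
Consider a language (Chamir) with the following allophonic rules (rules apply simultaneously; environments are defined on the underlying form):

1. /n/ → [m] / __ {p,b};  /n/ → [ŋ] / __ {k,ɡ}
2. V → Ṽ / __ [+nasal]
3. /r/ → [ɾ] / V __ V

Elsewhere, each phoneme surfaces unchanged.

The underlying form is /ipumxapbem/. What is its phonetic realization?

/i/ (word-initial) fails the environment for rule 2, so it stays [i].
Rule 2 applies to /u/ (between /p/ and /m/: before a nasal consonant) → [ũ].
/a/ (between /x/ and /p/) fails the environment for rule 2, so it stays [a].
/e/ (between /b/ and /m/) occurs before a nasal consonant → [ẽ] by rule 2.

[ipũmxapbẽm]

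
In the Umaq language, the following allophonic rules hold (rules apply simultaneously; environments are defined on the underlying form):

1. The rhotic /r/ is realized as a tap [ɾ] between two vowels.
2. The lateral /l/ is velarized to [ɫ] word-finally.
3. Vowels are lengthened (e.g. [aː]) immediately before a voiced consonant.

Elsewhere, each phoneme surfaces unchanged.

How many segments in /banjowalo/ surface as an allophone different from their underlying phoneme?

Segments that undergo a rule: /a/ → [aː] (rule 3); /o/ → [oː] (rule 3); /a/ → [aː] (rule 3).
All other segments surface unchanged.

3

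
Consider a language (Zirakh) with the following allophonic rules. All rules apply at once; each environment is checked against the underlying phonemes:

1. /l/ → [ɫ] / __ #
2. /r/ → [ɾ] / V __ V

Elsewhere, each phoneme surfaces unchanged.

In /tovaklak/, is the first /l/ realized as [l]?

/l/ — between /k/ and /a/; rule 1 does not apply here → [l].
The actual realization is [l], which matches [l].

Yes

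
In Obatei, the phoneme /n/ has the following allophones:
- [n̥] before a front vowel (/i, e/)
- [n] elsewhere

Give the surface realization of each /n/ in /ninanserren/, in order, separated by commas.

[n̥], [n], [n], [n]

Occurrence 1 (position 1): before a front vowel (/i, e/) → [n̥].
Occurrence 2 (position 3): no conditioning environment matches → elsewhere allophone [n].
Occurrence 3 (position 5): no conditioning environment matches → elsewhere allophone [n].
Occurrence 4 (position 11): no conditioning environment matches → elsewhere allophone [n].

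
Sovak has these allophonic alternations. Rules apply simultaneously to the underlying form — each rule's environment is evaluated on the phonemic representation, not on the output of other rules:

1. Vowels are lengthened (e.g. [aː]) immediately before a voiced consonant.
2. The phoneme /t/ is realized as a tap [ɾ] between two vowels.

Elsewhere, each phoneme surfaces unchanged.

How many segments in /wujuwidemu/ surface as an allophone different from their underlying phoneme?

Segments that undergo a rule: /u/ → [uː] (rule 1); /u/ → [uː] (rule 1); /i/ → [iː] (rule 1); /e/ → [eː] (rule 1).
All other segments surface unchanged.

4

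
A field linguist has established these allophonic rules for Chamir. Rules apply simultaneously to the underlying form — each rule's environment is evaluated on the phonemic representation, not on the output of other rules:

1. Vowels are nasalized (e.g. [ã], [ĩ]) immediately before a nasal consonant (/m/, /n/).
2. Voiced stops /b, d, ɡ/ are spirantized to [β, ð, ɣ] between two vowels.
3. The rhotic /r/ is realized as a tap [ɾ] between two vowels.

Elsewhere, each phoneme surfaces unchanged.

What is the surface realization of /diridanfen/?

/d/ (word-initial): rule 2 targets it, but not between two vowels → unchanged [d].
/i/ (between /d/ and /r/): rule 1 targets it, but not before a nasal consonant → unchanged [i].
/r/ (between /i/ and /i/): between two vowels, so rule 3 applies → [ɾ].
/i/ (between /r/ and /d/) fails the environment for rule 1, so it stays [i].
/d/ meets the environment for rule 2 (between two vowels) → [ð].
/a/ — between /d/ and /n/, before a nasal consonant — surfaces as [ã] (rule 1).
/n/ — not in any rule's target class → [n].
/f/ stays [f].
/e/ (between /f/ and /n/): before a nasal consonant, so rule 1 applies → [ẽ].
/n/ stays [n].

[diɾiðãnfẽn]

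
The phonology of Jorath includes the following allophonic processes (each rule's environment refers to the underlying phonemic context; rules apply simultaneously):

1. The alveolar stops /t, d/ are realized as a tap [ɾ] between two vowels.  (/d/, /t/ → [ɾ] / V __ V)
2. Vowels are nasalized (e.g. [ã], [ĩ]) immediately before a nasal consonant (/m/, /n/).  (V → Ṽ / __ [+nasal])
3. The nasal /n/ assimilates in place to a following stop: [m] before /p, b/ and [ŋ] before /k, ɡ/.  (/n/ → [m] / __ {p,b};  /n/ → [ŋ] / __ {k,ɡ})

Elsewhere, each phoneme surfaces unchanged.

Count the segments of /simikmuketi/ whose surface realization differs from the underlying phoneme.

2

Segments that undergo a rule: /i/ → [ĩ] (rule 2); /t/ → [ɾ] (rule 1).
All other segments surface unchanged.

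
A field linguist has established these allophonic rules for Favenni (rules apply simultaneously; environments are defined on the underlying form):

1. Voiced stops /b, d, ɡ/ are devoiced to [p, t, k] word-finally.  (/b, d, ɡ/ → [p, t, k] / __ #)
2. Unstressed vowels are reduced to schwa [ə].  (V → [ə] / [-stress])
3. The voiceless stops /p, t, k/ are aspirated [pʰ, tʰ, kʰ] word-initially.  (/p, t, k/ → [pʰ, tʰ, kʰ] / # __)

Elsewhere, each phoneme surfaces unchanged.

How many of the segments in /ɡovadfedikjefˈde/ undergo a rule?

5

Segments that undergo a rule: /o/ → [ə] (rule 2); /a/ → [ə] (rule 2); /e/ → [ə] (rule 2); /i/ → [ə] (rule 2); /e/ → [ə] (rule 2).
All other segments surface unchanged.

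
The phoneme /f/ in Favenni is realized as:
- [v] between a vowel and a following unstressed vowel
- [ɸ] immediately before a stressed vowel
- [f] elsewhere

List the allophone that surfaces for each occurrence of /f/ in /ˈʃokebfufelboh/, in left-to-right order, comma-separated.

[f], [v]

Occurrence 1 (position 6): no conditioning environment matches → elsewhere allophone [f].
Occurrence 2 (position 8): between a vowel and a following unstressed vowel → [v].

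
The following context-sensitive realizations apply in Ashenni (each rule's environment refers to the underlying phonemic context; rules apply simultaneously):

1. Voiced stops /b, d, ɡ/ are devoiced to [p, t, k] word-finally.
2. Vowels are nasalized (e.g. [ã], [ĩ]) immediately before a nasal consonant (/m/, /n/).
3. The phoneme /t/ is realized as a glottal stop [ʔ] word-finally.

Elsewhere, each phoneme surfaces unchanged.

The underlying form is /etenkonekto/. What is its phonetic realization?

/e/ (word-initial) fails the environment for rule 2, so it stays [e].
/t/ (between /e/ and /e/) is in the target of rule 3 but the environment (word-finally) is not met → [t].
Rule 2 applies to /e/ (between /t/ and /n/: before a nasal consonant) → [ẽ].
/n/ — not in any rule's target class → [n].
/k/ (between /n/ and /o/) is unaffected → [k].
/o/ (between /k/ and /n/): before a nasal consonant, so rule 2 applies → [õ].
/n/ (between /o/ and /e/) is unaffected → [n].
/e/ (between /n/ and /k/) is in the target of rule 2 but the environment (before a nasal consonant) is not met → [e].
/k/ stays [k].
/t/ — between /k/ and /o/; rule 3 does not apply here → [t].
/o/ (word-final) is in the target of rule 2 but the environment (before a nasal consonant) is not met → [o].

[etẽnkõnekto]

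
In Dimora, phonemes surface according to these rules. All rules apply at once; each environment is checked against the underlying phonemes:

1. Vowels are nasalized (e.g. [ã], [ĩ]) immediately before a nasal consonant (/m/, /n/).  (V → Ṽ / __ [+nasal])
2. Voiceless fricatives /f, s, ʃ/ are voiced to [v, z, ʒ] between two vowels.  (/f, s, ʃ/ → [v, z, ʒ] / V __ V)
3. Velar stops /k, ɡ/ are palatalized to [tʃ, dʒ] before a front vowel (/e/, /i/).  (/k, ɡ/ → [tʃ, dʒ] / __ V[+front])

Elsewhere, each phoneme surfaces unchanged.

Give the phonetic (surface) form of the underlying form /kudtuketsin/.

[kudtutʃetsĩn]

/k/ (word-initial) fails the environment for rule 3, so it stays [k].
/u/ (between /k/ and /d/) fails the environment for rule 1, so it stays [u].
/d/ stays [d].
/t/ (between /d/ and /u/): no rule targets it → [t].
/u/ (between /t/ and /k/): rule 1 targets it, but not before a nasal consonant → unchanged [u].
/k/ meets the environment for rule 3 (before a front vowel) → [tʃ].
/e/ (between /k/ and /t/) fails the environment for rule 1, so it stays [e].
/t/ stays [t].
/s/ — between /t/ and /i/; rule 2 does not apply here → [s].
/i/ (between /s/ and /n/) occurs before a nasal consonant → [ĩ] by rule 1.
/n/ — not in any rule's target class → [n].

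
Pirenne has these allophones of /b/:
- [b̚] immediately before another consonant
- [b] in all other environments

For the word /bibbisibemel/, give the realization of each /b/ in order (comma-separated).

[b], [b̚], [b], [b]

Occurrence 1 (position 1): no conditioning environment matches → elsewhere allophone [b].
Occurrence 2 (position 3): immediately before another consonant → [b̚].
Occurrence 3 (position 4): no conditioning environment matches → elsewhere allophone [b].
Occurrence 4 (position 8): no conditioning environment matches → elsewhere allophone [b].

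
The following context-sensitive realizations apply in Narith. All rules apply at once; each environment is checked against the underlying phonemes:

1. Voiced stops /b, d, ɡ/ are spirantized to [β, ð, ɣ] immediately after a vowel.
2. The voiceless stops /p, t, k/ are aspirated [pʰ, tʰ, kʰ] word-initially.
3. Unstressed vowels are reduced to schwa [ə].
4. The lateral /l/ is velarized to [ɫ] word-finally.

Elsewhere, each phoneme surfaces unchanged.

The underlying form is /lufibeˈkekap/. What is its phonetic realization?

/l/ — word-initial; rule 4 does not apply here → [l].
/u/ meets the environment for rule 3 (in an unstressed syllable) → [ə].
/i/ (between /f/ and /b/): in an unstressed syllable, so rule 3 applies → [ə].
/b/ (between /i/ and /e/): immediately after a vowel, so rule 1 applies → [β].
/e/ (between /b/ and /k/): in an unstressed syllable, so rule 3 applies → [ə].
/k/ (between /e/ and /e/) is in the target of rule 2 but the environment (word-initially) is not met → [k].
/e/ — between /k/ and /k/; rule 3 does not apply here → [e].
/k/ (between /e/ and /a/) fails the environment for rule 2, so it stays [k].
/a/ — between /k/ and /p/, in an unstressed syllable — surfaces as [ə] (rule 3).
/p/ — word-final; rule 2 does not apply here → [p].

[ləfəβəˈkekəp]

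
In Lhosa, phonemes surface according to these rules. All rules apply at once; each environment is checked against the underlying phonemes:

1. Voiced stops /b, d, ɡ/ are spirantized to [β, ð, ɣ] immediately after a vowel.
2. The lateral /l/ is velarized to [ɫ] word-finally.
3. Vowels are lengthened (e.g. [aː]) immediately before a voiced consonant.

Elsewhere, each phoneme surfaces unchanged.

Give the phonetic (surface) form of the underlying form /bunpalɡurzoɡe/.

/b/ — word-initial; rule 1 does not apply here → [b].
/u/ (between /b/ and /n/): before a voiced consonant, so rule 3 applies → [uː].
/a/ (between /p/ and /l/): before a voiced consonant, so rule 3 applies → [aː].
/l/ — between /a/ and /ɡ/; rule 2 does not apply here → [l].
/ɡ/ (between /l/ and /u/) is in the target of rule 1 but the environment (immediately after a vowel) is not met → [ɡ].
/u/ meets the environment for rule 3 (before a voiced consonant) → [uː].
/o/ — between /z/ and /ɡ/, before a voiced consonant — surfaces as [oː] (rule 3).
/ɡ/ (between /o/ and /e/) occurs immediately after a vowel → [ɣ] by rule 1.
/e/ (word-final): rule 3 targets it, but not before a voiced consonant → unchanged [e].

[buːnpaːlɡuːrzoːɣe]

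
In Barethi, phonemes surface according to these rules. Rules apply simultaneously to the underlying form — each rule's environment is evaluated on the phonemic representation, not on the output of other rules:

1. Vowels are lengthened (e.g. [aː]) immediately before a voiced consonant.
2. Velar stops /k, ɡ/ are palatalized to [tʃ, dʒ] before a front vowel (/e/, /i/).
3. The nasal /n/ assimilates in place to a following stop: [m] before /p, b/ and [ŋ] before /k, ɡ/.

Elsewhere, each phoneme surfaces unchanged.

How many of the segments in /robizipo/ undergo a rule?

Segments that undergo a rule: /o/ → [oː] (rule 1); /i/ → [iː] (rule 1).
All other segments surface unchanged.

2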